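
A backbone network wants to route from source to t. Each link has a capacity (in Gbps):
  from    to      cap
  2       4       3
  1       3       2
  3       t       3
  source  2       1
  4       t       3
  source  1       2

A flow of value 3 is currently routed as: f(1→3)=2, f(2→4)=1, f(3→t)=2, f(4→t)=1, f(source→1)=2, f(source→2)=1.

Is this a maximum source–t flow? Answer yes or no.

Residual reachable from source: {source}; t is not reachable.
Saturated cut: source→2, source→1 with total capacity 3 = current flow value. Flow is maximum.

Yes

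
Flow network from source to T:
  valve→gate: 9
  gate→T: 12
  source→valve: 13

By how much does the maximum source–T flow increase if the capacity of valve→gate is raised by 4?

Original max flow = 9.
After raising cap(valve→gate), augmenting paths through that edge carry 3 more units.
New max flow = 12. Increase = 3.

3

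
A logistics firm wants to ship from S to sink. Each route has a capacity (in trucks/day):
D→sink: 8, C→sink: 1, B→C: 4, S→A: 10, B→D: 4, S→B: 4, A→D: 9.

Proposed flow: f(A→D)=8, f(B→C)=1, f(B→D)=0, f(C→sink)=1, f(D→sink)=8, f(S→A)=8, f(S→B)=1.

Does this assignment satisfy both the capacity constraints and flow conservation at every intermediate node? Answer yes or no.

Every edge has 0 ≤ f(e) ≤ cap(e).
At each intermediate node, inflow equals outflow.

Yes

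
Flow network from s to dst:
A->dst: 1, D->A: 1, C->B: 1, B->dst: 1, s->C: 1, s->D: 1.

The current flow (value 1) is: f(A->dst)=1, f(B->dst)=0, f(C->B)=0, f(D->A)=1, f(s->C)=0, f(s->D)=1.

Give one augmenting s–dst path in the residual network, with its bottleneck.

Residual along s->C->B->dst: s->C: 1, C->B: 1, B->dst: 1.
Bottleneck = min = 1.

s->C->B->dst, bottleneck 1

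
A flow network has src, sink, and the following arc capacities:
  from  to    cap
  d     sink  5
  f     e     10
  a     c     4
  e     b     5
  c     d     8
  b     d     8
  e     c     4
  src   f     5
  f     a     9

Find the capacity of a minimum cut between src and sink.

5

Max flow = 5 (via 2 augmenting paths).
In the residual at optimum, the set reachable from src is {src}.
Cut edges: src→f (cap 5). Sum = 5.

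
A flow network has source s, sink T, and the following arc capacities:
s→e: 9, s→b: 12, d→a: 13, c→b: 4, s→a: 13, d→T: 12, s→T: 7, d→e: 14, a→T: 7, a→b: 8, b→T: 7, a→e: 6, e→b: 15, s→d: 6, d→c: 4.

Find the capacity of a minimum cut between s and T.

27

Max flow = 27 (via 4 augmenting paths).
In the residual at optimum, the set reachable from s is {a, b, e, s}.
Cut edges: s→d (cap 6), s→T (cap 7), a→T (cap 7), b→T (cap 7). Sum = 27.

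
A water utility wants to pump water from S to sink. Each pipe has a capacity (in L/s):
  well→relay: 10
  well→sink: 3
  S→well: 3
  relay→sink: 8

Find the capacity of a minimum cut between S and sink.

3

Max flow = 3 (via 1 augmenting path).
In the residual at optimum, the set reachable from S is {S}.
Cut edges: S→well (cap 3). Sum = 3.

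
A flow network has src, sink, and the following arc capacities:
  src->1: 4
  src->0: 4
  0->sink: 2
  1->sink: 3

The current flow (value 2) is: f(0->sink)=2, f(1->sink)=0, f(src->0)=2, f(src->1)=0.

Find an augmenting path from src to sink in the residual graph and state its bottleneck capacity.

src->1->sink, bottleneck 3

Residual along src->1->sink: src->1: 4, 1->sink: 3.
Bottleneck = min = 3.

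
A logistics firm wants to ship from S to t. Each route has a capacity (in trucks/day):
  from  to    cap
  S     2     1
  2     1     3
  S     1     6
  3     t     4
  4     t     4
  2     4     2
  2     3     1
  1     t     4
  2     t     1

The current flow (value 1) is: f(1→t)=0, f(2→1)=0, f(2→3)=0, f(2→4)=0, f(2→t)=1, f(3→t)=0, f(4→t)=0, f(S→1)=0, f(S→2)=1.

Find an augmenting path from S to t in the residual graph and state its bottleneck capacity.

Residual along S→1→t: S→1: 6, 1→t: 4.
Bottleneck = min = 4.

S→1→t, bottleneck 4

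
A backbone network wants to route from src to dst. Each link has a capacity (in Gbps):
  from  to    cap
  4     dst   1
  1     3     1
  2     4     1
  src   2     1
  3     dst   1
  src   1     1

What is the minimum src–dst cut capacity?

2

Max flow = 2 (via 2 augmenting paths).
In the residual at optimum, the set reachable from src is {src}.
Cut edges: src->2 (cap 1), src->1 (cap 1). Sum = 2.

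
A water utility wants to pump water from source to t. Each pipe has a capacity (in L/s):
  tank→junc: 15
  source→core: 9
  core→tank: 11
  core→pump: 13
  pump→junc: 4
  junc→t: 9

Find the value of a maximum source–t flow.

9

Augment source→core→pump→junc→t: bottleneck 4. Total 4.
Augment source→core→tank→junc→t: bottleneck 5. Total 9.
No augmenting path remains in the residual graph.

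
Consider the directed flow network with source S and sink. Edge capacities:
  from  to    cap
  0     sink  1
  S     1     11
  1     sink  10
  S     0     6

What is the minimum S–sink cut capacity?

11

Max flow = 11 (via 2 augmenting paths).
In the residual at optimum, the set reachable from S is {0, 1, S}.
Cut edges: 0->sink (cap 1), 1->sink (cap 10). Sum = 11.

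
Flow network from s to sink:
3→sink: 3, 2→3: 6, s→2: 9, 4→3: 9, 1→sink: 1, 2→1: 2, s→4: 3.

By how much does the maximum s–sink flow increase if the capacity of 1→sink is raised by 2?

Original max flow = 4.
After raising cap(1→sink), augmenting paths through that edge carry 1 more unit.
New max flow = 5. Increase = 1.

1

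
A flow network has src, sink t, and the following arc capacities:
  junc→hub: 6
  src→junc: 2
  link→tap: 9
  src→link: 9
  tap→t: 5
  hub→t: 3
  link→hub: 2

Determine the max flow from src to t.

8

Augment src→junc→hub→t: bottleneck 2. Total 2.
Augment src→link→hub→t: bottleneck 1. Total 3.
Augment src→link→tap→t: bottleneck 5. Total 8.
No augmenting path remains in the residual graph.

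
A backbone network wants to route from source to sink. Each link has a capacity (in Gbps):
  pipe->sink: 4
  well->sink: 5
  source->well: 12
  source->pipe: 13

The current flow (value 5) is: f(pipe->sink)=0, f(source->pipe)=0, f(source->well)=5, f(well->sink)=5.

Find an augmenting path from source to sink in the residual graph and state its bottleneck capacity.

source->pipe->sink, bottleneck 4

Residual along source->pipe->sink: source->pipe: 13, pipe->sink: 4.
Bottleneck = min = 4.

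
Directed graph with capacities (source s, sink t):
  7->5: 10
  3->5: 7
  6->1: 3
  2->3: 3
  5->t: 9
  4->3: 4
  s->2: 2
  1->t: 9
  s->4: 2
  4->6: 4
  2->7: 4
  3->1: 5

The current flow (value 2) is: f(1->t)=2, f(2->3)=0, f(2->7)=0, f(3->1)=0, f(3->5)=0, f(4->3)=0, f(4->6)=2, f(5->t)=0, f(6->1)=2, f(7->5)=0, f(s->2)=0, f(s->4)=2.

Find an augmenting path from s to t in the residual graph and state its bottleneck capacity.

Residual along s->2->3->1->t: s->2: 2, 2->3: 3, 3->1: 5, 1->t: 7.
Bottleneck = min = 2.

s->2->3->1->t, bottleneck 2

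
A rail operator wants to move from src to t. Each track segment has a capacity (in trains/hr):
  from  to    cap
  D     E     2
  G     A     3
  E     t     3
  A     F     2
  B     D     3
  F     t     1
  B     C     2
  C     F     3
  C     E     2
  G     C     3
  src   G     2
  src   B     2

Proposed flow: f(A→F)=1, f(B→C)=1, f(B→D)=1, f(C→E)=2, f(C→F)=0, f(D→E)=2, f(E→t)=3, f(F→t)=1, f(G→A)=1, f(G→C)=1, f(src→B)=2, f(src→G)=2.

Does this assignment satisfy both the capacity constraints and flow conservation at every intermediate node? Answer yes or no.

No

Conservation fails at D: inflow 1 ≠ outflow 2.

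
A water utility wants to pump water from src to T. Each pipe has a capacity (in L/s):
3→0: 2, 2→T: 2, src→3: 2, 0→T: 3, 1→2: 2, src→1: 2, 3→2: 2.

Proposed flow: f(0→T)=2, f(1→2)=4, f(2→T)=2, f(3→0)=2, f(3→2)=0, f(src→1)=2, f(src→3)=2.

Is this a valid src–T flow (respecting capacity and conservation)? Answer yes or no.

Capacity violated on 1→2: flow 4 > capacity 2.

No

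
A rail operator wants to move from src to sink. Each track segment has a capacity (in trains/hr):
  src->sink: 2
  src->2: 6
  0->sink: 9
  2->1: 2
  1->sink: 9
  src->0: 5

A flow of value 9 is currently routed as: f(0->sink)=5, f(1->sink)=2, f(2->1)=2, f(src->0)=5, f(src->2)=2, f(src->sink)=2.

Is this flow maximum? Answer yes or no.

Residual reachable from src: {2, src}; sink is not reachable.
Saturated cut: src->0, src->sink, 2->1 with total capacity 9 = current flow value. Flow is maximum.

Yes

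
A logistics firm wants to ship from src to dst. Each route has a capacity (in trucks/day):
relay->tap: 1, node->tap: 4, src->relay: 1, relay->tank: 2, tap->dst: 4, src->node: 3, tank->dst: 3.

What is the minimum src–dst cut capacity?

4

Max flow = 4 (via 2 augmenting paths).
In the residual at optimum, the set reachable from src is {src}.
Cut edges: src->node (cap 3), src->relay (cap 1). Sum = 4.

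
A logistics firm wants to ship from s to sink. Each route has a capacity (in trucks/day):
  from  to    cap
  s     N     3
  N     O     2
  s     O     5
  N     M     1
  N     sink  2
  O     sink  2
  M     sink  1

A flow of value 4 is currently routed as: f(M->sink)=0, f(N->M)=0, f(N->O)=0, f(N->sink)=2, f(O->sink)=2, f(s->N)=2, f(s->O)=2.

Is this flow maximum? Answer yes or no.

Residual path s->N->M->sink has bottleneck 1 > 0.
Pushing 1 along it raises the flow to 5, so the given flow is not maximum.

No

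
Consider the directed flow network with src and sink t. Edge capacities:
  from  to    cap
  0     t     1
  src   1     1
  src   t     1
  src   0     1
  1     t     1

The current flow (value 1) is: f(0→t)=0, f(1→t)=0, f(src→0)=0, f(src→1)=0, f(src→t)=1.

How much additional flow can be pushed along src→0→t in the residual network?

Residual capacities along the path: src→0: 1, 0→t: 1.
Minimum is 1.

1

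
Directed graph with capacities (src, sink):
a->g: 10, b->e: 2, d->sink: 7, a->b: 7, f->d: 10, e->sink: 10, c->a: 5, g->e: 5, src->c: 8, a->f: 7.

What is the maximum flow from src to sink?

Augment src->c->a->b->e->sink: bottleneck 2. Total 2.
Augment src->c->a->g->e->sink: bottleneck 3. Total 5.
No augmenting path remains in the residual graph.

5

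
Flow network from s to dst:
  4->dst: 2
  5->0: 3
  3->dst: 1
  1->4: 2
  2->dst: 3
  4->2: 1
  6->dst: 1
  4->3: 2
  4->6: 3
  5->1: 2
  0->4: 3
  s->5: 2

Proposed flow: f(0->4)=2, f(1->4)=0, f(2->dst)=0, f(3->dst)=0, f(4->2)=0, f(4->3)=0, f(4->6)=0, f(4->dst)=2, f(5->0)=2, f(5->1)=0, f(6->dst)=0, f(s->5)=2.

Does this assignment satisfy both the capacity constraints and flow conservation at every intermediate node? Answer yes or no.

Yes

Every edge has 0 ≤ f(e) ≤ cap(e).
At each intermediate node, inflow equals outflow.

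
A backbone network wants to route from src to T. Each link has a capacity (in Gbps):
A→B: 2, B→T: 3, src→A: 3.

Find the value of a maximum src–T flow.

Augment src→A→B→T: bottleneck 2. Total 2.
No augmenting path remains in the residual graph.

2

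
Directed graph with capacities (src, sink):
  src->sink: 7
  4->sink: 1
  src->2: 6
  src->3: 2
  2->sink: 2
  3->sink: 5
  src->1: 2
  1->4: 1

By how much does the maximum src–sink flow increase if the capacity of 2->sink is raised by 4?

Original max flow = 12.
After raising cap(2->sink), augmenting paths through that edge carry 4 more units.
New max flow = 16. Increase = 4.

4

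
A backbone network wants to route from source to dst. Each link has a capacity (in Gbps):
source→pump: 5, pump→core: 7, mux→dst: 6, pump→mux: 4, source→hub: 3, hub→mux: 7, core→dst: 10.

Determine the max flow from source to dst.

8

Augment source→pump→core→dst: bottleneck 5. Total 5.
Augment source→hub→mux→dst: bottleneck 3. Total 8.
No augmenting path remains in the residual graph.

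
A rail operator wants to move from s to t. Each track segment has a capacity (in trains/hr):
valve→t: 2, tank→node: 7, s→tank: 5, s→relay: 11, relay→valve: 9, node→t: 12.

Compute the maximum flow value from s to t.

Augment s→tank→node→t: bottleneck 5. Total 5.
Augment s→relay→valve→t: bottleneck 2. Total 7.
No augmenting path remains in the residual graph.

7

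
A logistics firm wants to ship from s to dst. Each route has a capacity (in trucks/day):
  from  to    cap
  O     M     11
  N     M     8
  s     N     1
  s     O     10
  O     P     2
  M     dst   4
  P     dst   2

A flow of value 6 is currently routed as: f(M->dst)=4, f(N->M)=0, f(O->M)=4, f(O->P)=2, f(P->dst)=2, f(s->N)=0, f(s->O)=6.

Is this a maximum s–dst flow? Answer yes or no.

Residual reachable from s: {M, N, O, s}; dst is not reachable.
Saturated cut: O->P, M->dst with total capacity 6 = current flow value. Flow is maximum.

Yes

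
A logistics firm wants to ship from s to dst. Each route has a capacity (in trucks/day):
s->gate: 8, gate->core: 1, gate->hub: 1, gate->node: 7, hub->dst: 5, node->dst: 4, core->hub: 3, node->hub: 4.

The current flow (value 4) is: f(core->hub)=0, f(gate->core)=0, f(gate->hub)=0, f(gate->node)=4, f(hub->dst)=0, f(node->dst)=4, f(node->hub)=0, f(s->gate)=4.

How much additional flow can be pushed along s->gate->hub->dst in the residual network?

1

Residual capacities along the path: s->gate: 4, gate->hub: 1, hub->dst: 5.
Minimum is 1.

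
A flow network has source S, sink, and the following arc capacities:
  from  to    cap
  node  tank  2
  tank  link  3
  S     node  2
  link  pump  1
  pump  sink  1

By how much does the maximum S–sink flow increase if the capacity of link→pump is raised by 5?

Original max flow = 1.
Even with extra capacity on link→pump, another cut of capacity 1 remains binding.
New max flow = 1. Increase = 0.

0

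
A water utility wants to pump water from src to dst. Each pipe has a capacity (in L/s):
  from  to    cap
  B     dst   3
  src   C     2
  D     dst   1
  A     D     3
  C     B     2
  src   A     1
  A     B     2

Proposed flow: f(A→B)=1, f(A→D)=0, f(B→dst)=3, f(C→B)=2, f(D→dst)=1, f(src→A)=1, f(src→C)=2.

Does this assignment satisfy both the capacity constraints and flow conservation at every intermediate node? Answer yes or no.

No

Conservation fails at D: inflow 0 ≠ outflow 1.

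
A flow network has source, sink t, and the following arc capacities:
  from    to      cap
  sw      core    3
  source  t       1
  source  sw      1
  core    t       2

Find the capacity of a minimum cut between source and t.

Max flow = 2 (via 2 augmenting paths).
In the residual at optimum, the set reachable from source is {source}.
Cut edges: source→sw (cap 1), source→t (cap 1). Sum = 2.

2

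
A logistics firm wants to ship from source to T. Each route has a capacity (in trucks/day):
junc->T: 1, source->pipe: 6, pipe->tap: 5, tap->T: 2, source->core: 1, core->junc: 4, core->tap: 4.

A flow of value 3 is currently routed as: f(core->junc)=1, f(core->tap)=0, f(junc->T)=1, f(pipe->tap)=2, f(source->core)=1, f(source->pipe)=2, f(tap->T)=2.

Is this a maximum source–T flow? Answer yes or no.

Yes

Residual reachable from source: {pipe, source, tap}; T is not reachable.
Saturated cut: source->core, tap->T with total capacity 3 = current flow value. Flow is maximum.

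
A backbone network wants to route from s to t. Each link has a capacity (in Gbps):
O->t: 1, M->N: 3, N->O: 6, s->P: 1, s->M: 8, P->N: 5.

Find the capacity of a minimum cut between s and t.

Max flow = 1 (via 1 augmenting path).
In the residual at optimum, the set reachable from s is {M, N, O, P, s}.
Cut edges: O->t (cap 1). Sum = 1.

1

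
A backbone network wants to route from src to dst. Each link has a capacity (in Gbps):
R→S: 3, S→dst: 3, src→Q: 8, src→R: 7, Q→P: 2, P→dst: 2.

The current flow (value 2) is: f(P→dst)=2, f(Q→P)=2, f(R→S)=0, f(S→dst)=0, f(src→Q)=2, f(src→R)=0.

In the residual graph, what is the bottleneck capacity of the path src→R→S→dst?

Residual capacities along the path: src→R: 7, R→S: 3, S→dst: 3.
Minimum is 3.

3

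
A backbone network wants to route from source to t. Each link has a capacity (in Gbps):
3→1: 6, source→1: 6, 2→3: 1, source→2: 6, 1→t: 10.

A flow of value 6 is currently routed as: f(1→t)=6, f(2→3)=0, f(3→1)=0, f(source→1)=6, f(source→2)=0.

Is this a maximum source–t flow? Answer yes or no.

No

Residual path source→2→3→1→t has bottleneck 1 > 0.
Pushing 1 along it raises the flow to 7, so the given flow is not maximum.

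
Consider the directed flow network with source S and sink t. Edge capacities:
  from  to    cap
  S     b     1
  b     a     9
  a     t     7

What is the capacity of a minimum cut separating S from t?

Max flow = 1 (via 1 augmenting path).
In the residual at optimum, the set reachable from S is {S}.
Cut edges: S→b (cap 1). Sum = 1.

1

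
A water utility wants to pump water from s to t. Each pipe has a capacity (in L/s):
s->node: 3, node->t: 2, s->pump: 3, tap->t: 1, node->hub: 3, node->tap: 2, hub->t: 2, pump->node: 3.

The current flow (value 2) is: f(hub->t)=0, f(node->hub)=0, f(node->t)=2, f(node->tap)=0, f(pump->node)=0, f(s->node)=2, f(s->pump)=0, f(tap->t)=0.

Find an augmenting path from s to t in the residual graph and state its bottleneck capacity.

s->node->hub->t, bottleneck 1

Residual along s->node->hub->t: s->node: 1, node->hub: 3, hub->t: 2.
Bottleneck = min = 1.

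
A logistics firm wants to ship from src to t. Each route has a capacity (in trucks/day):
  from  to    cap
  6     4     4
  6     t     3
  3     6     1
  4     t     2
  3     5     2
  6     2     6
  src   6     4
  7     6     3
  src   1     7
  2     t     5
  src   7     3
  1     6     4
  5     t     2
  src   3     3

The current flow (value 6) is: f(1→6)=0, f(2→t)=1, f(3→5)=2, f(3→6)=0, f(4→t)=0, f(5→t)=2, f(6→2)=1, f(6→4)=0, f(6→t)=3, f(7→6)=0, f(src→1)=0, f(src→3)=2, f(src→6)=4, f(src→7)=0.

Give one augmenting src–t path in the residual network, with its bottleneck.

src→7→6→2→t, bottleneck 3

Residual along src→7→6→2→t: src→7: 3, 7→6: 3, 6→2: 5, 2→t: 4.
Bottleneck = min = 3.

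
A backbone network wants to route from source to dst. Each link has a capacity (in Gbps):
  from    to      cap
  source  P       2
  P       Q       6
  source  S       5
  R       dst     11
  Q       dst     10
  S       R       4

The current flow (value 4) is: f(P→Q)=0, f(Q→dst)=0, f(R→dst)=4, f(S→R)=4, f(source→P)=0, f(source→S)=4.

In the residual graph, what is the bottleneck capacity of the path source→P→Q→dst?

2

Residual capacities along the path: source→P: 2, P→Q: 6, Q→dst: 10.
Minimum is 2.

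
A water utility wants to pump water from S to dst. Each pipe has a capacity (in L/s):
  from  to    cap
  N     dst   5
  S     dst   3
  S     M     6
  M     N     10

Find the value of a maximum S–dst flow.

Augment S->dst: bottleneck 3. Total 3.
Augment S->M->N->dst: bottleneck 5. Total 8.
No augmenting path remains in the residual graph.

8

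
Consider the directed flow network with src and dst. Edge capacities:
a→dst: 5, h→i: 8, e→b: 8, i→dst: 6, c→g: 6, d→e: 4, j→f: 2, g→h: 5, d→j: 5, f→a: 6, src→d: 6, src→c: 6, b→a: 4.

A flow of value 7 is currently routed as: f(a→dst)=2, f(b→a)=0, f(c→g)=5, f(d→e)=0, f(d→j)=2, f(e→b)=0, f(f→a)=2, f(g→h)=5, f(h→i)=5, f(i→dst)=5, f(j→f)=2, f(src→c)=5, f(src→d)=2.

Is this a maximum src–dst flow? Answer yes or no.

No

Residual path src→d→e→b→a→dst has bottleneck 3 > 0.
Pushing 3 along it raises the flow to 10, so the given flow is not maximum.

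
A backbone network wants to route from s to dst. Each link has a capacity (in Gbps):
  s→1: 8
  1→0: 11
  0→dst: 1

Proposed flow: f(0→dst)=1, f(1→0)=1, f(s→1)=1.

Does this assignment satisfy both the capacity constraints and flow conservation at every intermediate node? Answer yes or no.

Yes

Every edge has 0 ≤ f(e) ≤ cap(e).
At each intermediate node, inflow equals outflow.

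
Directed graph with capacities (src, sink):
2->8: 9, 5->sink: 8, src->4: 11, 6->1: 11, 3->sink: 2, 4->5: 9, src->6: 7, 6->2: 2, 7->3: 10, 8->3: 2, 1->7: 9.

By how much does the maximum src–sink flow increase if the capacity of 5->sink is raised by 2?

1

Original max flow = 10.
After raising cap(5->sink), augmenting paths through that edge carry 1 more unit.
New max flow = 11. Increase = 1.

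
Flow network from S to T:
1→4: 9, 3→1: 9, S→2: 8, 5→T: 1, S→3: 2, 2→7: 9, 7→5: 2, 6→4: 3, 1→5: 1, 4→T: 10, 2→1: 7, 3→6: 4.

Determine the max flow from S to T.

Augment S→2→7→5→T: bottleneck 1. Total 1.
Augment S→2→1→4→T: bottleneck 7. Total 8.
Augment S→3→1→4→T: bottleneck 2. Total 10.
No augmenting path remains in the residual graph.

10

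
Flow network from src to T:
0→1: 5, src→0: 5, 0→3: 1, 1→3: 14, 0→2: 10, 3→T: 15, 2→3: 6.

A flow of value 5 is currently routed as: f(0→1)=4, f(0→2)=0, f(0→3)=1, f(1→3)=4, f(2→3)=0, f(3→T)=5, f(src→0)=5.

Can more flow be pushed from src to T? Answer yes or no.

No

Residual reachable from src: {src}; T is not reachable.
Saturated cut: src→0 with total capacity 5 = current flow value. Flow is maximum.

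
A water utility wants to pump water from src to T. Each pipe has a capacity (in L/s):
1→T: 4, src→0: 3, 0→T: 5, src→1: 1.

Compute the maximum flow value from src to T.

Augment src→0→T: bottleneck 3. Total 3.
Augment src→1→T: bottleneck 1. Total 4.
No augmenting path remains in the residual graph.

4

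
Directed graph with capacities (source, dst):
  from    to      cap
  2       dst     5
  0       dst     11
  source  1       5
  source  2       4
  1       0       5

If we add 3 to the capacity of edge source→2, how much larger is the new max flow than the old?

1

Original max flow = 9.
After raising cap(source→2), augmenting paths through that edge carry 1 more unit.
New max flow = 10. Increase = 1.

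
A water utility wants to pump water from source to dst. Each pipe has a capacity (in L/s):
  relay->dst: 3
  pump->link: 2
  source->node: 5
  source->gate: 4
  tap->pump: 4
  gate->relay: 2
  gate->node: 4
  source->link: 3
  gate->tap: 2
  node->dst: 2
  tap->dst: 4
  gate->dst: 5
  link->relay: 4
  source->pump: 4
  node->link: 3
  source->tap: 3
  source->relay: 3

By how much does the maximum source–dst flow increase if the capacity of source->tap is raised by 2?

Original max flow = 12.
After raising cap(source->tap), augmenting paths through that edge carry 1 more unit.
New max flow = 13. Increase = 1.

1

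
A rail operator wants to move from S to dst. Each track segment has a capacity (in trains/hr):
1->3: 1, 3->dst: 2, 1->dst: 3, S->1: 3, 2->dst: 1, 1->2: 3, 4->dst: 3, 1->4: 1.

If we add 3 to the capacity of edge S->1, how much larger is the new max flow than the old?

3

Original max flow = 3.
After raising cap(S->1), augmenting paths through that edge carry 3 more units.
New max flow = 6. Increase = 3.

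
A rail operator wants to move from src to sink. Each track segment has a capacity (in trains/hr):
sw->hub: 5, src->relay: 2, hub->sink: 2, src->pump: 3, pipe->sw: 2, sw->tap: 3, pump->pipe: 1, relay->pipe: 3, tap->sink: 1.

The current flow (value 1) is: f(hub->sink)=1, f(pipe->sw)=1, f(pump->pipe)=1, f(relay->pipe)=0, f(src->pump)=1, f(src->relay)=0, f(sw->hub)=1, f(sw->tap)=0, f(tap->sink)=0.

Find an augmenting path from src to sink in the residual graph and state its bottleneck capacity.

src->relay->pipe->sw->hub->sink, bottleneck 1

Residual along src->relay->pipe->sw->hub->sink: src->relay: 2, relay->pipe: 3, pipe->sw: 1, sw->hub: 4, hub->sink: 1.
Bottleneck = min = 1.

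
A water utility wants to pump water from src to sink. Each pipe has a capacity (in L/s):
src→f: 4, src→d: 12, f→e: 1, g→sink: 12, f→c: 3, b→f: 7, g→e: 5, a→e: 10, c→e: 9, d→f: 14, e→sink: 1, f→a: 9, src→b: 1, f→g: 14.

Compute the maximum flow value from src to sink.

13

Augment src→f→g→sink: bottleneck 4. Total 4.
Augment src→b→f→g→sink: bottleneck 1. Total 5.
Augment src→d→f→g→sink: bottleneck 7. Total 12.
Augment src→d→f→e→sink: bottleneck 1. Total 13.
No augmenting path remains in the residual graph.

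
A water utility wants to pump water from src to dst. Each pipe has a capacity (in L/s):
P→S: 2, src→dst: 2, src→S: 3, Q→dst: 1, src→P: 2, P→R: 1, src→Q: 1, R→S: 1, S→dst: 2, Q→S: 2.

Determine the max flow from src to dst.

Augment src→dst: bottleneck 2. Total 2.
Augment src→Q→dst: bottleneck 1. Total 3.
Augment src→S→dst: bottleneck 2. Total 5.
No augmenting path remains in the residual graph.

5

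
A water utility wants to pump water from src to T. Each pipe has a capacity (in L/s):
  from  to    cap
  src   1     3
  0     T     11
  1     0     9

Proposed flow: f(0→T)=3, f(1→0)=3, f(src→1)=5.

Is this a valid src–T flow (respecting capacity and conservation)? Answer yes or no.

Capacity violated on src→1: flow 5 > capacity 3.

No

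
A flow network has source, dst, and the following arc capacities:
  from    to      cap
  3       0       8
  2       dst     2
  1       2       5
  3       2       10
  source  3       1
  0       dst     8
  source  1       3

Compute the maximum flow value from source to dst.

Augment source->1->2->dst: bottleneck 2. Total 2.
Augment source->3->0->dst: bottleneck 1. Total 3.
No augmenting path remains in the residual graph.

3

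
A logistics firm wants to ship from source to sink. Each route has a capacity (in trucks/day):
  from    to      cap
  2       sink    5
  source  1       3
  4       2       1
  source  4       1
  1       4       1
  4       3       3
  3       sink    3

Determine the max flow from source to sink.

Augment source->4->3->sink: bottleneck 1. Total 1.
Augment source->1->4->3->sink: bottleneck 1. Total 2.
No augmenting path remains in the residual graph.

2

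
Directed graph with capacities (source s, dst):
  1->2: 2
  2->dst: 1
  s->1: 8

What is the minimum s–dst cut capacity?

Max flow = 1 (via 1 augmenting path).
In the residual at optimum, the set reachable from s is {1, 2, s}.
Cut edges: 2->dst (cap 1). Sum = 1.

1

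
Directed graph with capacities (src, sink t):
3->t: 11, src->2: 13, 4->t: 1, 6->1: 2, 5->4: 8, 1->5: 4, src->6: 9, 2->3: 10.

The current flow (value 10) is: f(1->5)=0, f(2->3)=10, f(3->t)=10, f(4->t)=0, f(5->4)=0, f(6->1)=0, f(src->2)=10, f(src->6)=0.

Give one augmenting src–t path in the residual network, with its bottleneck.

src->6->1->5->4->t, bottleneck 1

Residual along src->6->1->5->4->t: src->6: 9, 6->1: 2, 1->5: 4, 5->4: 8, 4->t: 1.
Bottleneck = min = 1.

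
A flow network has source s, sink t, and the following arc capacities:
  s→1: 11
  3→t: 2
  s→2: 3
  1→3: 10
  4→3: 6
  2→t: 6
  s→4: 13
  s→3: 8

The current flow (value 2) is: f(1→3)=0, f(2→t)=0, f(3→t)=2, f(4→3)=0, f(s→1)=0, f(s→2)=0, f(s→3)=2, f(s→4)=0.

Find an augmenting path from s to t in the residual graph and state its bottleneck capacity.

Residual along s→2→t: s→2: 3, 2→t: 6.
Bottleneck = min = 3.

s→2→t, bottleneck 3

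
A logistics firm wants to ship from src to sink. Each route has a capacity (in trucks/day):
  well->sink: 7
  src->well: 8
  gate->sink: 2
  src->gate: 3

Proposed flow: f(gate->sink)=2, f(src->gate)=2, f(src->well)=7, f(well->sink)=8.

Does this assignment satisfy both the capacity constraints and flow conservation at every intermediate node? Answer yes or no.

No

Capacity violated on well->sink: flow 8 > capacity 7.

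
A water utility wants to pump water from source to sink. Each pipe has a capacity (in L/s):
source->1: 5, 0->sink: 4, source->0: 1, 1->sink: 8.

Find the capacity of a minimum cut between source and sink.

Max flow = 6 (via 2 augmenting paths).
In the residual at optimum, the set reachable from source is {source}.
Cut edges: source->1 (cap 5), source->0 (cap 1). Sum = 6.

6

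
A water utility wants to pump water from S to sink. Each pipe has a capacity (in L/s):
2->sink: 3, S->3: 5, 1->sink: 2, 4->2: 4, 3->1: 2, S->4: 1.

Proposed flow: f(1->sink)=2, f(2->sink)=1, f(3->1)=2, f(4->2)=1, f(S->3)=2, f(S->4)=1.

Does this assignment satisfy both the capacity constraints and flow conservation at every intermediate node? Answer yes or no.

Every edge has 0 ≤ f(e) ≤ cap(e).
At each intermediate node, inflow equals outflow.

Yes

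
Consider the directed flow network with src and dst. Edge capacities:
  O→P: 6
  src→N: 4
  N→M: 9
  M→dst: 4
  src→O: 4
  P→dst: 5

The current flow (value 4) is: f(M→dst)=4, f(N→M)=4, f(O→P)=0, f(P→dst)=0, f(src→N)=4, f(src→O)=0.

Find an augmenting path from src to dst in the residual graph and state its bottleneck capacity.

Residual along src→O→P→dst: src→O: 4, O→P: 6, P→dst: 5.
Bottleneck = min = 4.

src→O→P→dst, bottleneck 4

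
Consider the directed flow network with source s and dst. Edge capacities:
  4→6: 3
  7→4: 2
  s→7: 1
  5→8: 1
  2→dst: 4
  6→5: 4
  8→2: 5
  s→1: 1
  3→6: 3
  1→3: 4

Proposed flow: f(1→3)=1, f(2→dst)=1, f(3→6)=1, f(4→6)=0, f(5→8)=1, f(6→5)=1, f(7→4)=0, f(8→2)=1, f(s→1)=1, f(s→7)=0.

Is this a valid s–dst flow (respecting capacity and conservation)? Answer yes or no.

Yes

Every edge has 0 ≤ f(e) ≤ cap(e).
At each intermediate node, inflow equals outflow.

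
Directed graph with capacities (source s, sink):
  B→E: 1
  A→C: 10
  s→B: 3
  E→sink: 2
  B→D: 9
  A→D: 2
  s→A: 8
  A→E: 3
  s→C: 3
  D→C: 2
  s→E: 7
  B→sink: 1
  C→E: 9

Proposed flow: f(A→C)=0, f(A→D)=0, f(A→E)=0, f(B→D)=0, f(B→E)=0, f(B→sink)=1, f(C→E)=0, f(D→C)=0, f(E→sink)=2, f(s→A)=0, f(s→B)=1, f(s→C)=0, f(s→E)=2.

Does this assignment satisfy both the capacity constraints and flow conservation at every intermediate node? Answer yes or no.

Yes

Every edge has 0 ≤ f(e) ≤ cap(e).
At each intermediate node, inflow equals outflow.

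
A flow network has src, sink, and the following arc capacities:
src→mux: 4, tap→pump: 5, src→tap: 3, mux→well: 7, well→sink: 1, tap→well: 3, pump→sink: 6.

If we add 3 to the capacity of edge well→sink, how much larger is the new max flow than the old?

Original max flow = 4.
After raising cap(well→sink), augmenting paths through that edge carry 3 more units.
New max flow = 7. Increase = 3.

3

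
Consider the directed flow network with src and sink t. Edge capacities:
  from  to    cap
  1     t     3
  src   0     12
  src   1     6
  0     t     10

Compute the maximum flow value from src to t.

Augment src→1→t: bottleneck 3. Total 3.
Augment src→0→t: bottleneck 10. Total 13.
No augmenting path remains in the residual graph.

13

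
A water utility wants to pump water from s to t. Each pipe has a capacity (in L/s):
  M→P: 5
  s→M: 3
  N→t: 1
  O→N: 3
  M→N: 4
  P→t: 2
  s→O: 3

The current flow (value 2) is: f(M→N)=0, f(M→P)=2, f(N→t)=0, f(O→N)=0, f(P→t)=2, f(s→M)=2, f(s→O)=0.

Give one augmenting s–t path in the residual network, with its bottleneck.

s→M→N→t, bottleneck 1

Residual along s→M→N→t: s→M: 1, M→N: 4, N→t: 1.
Bottleneck = min = 1.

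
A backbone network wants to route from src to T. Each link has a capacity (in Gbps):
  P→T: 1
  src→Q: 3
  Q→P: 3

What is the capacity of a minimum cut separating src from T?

Max flow = 1 (via 1 augmenting path).
In the residual at optimum, the set reachable from src is {P, Q, src}.
Cut edges: P→T (cap 1). Sum = 1.

1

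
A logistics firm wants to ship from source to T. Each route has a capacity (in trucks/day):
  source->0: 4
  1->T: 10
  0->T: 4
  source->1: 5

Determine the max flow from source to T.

9

Augment source->1->T: bottleneck 5. Total 5.
Augment source->0->T: bottleneck 4. Total 9.
No augmenting path remains in the residual graph.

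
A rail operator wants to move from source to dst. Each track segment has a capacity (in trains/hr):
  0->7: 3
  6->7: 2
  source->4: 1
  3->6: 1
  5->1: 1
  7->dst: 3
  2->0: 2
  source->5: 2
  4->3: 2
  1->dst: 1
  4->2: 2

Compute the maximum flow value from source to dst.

2

Augment source->5->1->dst: bottleneck 1. Total 1.
Augment source->4->3->6->7->dst: bottleneck 1. Total 2.
No augmenting path remains in the residual graph.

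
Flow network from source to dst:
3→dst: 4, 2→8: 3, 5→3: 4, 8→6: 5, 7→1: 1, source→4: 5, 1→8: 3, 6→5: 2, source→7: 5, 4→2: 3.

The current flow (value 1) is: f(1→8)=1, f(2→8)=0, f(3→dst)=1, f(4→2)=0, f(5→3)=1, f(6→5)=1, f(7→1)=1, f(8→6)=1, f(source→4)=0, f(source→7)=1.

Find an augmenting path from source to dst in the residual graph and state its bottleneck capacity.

Residual along source→4→2→8→6→5→3→dst: source→4: 5, 4→2: 3, 2→8: 3, 8→6: 4, 6→5: 1, 5→3: 3, 3→dst: 3.
Bottleneck = min = 1.

source→4→2→8→6→5→3→dst, bottleneck 1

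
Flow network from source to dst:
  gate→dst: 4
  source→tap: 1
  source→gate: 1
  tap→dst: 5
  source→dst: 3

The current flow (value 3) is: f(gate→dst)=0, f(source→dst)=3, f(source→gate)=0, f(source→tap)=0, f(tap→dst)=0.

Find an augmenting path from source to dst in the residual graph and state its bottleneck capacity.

source→gate→dst, bottleneck 1

Residual along source→gate→dst: source→gate: 1, gate→dst: 4.
Bottleneck = min = 1.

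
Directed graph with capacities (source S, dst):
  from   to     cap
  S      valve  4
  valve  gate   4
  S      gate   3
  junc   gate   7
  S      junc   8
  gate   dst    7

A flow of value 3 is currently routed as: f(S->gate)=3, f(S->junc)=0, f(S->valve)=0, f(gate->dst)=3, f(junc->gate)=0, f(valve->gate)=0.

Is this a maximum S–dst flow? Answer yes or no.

Residual path S->junc->gate->dst has bottleneck 4 > 0.
Pushing 4 along it raises the flow to 7, so the given flow is not maximum.

No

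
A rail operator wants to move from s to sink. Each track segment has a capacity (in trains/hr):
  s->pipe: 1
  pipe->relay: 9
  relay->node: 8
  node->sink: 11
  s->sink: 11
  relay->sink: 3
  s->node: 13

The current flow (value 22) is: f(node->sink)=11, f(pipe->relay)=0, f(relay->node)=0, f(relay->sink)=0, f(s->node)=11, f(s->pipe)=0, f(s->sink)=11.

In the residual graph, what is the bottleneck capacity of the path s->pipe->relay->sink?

1

Residual capacities along the path: s->pipe: 1, pipe->relay: 9, relay->sink: 3.
Minimum is 1.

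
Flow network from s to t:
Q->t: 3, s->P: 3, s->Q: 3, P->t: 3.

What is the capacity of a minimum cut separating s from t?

Max flow = 6 (via 2 augmenting paths).
In the residual at optimum, the set reachable from s is {s}.
Cut edges: s->Q (cap 3), s->P (cap 3). Sum = 6.

6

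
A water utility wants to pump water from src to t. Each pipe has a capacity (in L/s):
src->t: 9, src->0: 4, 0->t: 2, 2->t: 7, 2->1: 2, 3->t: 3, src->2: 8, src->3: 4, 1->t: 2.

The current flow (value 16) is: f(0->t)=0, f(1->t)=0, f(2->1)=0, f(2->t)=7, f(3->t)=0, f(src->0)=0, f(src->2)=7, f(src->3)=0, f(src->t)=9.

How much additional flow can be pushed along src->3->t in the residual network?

Residual capacities along the path: src->3: 4, 3->t: 3.
Minimum is 3.

3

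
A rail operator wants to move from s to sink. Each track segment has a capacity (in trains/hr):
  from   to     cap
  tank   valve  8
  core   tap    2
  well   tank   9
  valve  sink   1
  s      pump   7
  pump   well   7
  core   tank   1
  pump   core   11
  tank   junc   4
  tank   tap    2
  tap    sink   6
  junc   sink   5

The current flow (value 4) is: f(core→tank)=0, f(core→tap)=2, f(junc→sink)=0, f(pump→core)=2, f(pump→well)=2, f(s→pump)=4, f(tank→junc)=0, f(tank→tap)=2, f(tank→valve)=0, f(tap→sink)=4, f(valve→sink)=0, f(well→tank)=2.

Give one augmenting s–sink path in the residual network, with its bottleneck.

Residual along s→pump→well→tank→valve→sink: s→pump: 3, pump→well: 5, well→tank: 7, tank→valve: 8, valve→sink: 1.
Bottleneck = min = 1.

s→pump→well→tank→valve→sink, bottleneck 1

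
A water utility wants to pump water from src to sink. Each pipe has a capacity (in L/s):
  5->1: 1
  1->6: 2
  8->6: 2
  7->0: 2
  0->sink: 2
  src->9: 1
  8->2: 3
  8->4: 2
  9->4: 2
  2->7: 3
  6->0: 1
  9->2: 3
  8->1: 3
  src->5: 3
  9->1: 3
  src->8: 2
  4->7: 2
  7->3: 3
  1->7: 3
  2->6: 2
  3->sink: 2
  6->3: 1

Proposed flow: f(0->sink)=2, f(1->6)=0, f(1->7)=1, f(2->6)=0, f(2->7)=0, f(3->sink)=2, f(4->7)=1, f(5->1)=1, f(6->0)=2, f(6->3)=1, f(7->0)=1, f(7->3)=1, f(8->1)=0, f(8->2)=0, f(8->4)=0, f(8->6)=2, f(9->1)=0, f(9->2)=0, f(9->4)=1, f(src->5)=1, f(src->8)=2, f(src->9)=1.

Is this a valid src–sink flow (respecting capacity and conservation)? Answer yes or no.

No

Capacity violated on 6->0: flow 2 > capacity 1.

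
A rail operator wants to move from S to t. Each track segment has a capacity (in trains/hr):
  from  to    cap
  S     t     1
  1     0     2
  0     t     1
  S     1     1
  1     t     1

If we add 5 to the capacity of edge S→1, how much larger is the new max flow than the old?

1

Original max flow = 2.
After raising cap(S→1), augmenting paths through that edge carry 1 more unit.
New max flow = 3. Increase = 1.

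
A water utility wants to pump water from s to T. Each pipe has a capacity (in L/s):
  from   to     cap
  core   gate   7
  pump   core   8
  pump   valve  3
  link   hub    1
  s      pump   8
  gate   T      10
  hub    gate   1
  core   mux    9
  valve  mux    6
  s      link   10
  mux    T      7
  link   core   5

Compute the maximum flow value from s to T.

Augment s→link→hub→gate→T: bottleneck 1. Total 1.
Augment s→link→core→gate→T: bottleneck 5. Total 6.
Augment s→pump→core→gate→T: bottleneck 2. Total 8.
Augment s→pump→core→mux→T: bottleneck 6. Total 14.
No augmenting path remains in the residual graph.

14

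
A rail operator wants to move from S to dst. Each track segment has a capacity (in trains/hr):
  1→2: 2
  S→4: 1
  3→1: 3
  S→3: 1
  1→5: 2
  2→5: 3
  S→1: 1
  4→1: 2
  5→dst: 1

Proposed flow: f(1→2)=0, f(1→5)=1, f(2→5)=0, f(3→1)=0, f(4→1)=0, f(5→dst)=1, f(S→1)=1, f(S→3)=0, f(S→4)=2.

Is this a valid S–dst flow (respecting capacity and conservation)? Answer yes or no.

Capacity violated on S→4: flow 2 > capacity 1.

No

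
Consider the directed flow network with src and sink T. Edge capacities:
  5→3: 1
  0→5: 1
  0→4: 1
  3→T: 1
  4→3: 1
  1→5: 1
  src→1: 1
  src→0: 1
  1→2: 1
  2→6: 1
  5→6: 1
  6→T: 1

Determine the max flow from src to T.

2

Augment src→0→4→3→T: bottleneck 1. Total 1.
Augment src→1→5→6→T: bottleneck 1. Total 2.
No augmenting path remains in the residual graph.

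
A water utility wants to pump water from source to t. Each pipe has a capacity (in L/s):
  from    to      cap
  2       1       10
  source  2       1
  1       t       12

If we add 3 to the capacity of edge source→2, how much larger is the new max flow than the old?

Original max flow = 1.
After raising cap(source→2), augmenting paths through that edge carry 3 more units.
New max flow = 4. Increase = 3.

3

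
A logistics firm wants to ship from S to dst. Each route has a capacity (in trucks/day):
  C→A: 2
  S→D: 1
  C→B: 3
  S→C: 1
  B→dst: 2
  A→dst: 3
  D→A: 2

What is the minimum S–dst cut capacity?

2

Max flow = 2 (via 2 augmenting paths).
In the residual at optimum, the set reachable from S is {S}.
Cut edges: S→D (cap 1), S→C (cap 1). Sum = 2.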